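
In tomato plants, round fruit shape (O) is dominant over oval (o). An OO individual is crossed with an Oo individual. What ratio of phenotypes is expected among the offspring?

Punnett square for OO × Oo:
Offspring genotypes: 2 OO, 2 Oo
round: 4, oval: 0
Ratio: all round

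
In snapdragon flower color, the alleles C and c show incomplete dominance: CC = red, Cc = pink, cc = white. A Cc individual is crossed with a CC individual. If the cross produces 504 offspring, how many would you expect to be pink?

Punnett square for Cc × CC:
Offspring genotypes: 2 CC, 2 Cc
Phenotype counts: 2 red, 2 pink
pink: 2 out of 4 → fraction 1/2
Expected count = 1/2 × 504 = 252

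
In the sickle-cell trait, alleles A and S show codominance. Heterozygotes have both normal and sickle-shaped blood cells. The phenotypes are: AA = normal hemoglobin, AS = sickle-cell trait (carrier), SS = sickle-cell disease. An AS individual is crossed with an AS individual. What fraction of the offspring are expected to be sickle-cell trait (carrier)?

Punnett square for AS × AS:
Offspring genotypes: 1 AA, 2 AS, 1 SS
Phenotype counts: 1 normal hemoglobin, 2 sickle-cell trait (carrier), 1 sickle-cell disease
sickle-cell trait (carrier): 2 out of 4
Probability: 2/4 = 1/2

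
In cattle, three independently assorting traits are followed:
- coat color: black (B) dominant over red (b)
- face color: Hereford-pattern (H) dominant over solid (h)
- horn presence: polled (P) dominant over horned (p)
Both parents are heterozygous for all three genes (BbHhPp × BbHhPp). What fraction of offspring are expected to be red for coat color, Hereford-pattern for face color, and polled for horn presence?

Trihybrid cross: BbHhPp × BbHhPp
Each trait segregates independently with a 3:1 phenotypic ratio, so each gene contributes 3/4 (dominant) or 1/4 (recessive).
Target: red (coat color), Hereford-pattern (face color), polled (horn presence)
Probability = product of independent per-trait probabilities
= 1/4 × 3/4 × 3/4 = 9/64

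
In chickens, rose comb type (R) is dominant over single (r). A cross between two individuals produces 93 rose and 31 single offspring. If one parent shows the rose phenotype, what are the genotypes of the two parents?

Observed offspring: 93 rose, 31 single
The observed ratio simplifies to 3:1. Single (rr) offspring appear, so each parent must contribute one r allele. The parent stated to show rose carries R, so it is Rr. The other parent is then either Rr or rr: Rr × rr would give a 1:1 split, whereas Rr × Rr gives 3:1 — matching the data. So both parents are heterozygous (Rr × Rr).
Parent genotypes: Rr × Rr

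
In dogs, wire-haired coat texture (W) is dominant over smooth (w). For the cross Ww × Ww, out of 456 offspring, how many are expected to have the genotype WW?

Punnett square for Ww × Ww:
Offspring genotypes: 1 WW, 2 Ww, 1 ww
Total offspring: 4
Count with target: 1
Probability: 1/4
Expected count = 1/4 × 456 = 114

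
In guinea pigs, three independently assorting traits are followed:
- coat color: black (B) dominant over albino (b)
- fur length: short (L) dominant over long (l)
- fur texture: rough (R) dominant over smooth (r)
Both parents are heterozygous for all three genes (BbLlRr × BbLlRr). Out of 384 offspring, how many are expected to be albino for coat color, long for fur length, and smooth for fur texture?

Trihybrid cross: BbLlRr × BbLlRr
Each trait segregates independently with a 3:1 phenotypic ratio, so each gene contributes 3/4 (dominant) or 1/4 (recessive).
Target: albino (coat color), long (fur length), smooth (fur texture)
Probability = product of independent per-trait probabilities
= 1/4 × 1/4 × 1/4 = 1/64
Expected count = 1/64 × 384 = 6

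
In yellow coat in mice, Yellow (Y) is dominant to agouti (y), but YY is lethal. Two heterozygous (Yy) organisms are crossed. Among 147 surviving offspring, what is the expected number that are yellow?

Cross: Yy × Yy
Punnett square offspring (before lethality): 1 YY, 2 Yy, 1 yy
The YY genotype is lethal (embryos die); surviving offspring: 2 Yy, 1 yy
yellow: 2 out of 3 → fraction 2/3
Expected count = 2/3 × 147 = 98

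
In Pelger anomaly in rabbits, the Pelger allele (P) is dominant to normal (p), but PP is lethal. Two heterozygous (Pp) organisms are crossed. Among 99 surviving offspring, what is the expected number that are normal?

Cross: Pp × Pp
Punnett square offspring (before lethality): 1 PP, 2 Pp, 1 pp
The PP genotype is lethal (embryos die); surviving offspring: 2 Pp, 1 pp
normal: 1 out of 3 → fraction 1/3
Expected count = 1/3 × 99 = 33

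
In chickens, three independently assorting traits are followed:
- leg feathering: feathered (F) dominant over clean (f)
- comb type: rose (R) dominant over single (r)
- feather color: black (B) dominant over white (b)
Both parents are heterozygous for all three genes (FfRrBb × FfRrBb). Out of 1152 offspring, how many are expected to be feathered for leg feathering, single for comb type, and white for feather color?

Trihybrid cross: FfRrBb × FfRrBb
Each trait segregates independently with a 3:1 phenotypic ratio, so each gene contributes 3/4 (dominant) or 1/4 (recessive).
Target: feathered (leg feathering), single (comb type), white (feather color)
Probability = product of independent per-trait probabilities
= 3/4 × 1/4 × 1/4 = 3/64
Expected count = 3/64 × 1152 = 54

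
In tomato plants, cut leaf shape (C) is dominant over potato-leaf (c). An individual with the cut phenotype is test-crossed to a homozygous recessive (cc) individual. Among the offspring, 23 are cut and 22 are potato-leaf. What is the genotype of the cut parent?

Test cross: ? × cc
Offspring: 23 cut, 22 potato-leaf — approximately 1:1.
A 1:1 ratio in a test cross indicates the unknown parent is heterozygous (Cc).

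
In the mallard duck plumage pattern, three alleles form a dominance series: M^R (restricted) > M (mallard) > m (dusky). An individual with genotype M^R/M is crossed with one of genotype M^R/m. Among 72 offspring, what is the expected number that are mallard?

Cross: M^R/M × M^R/m
Allele dominance: M^R > M > m
Offspring genotypes: 1 M^R/M^R, 1 M^R/m, 1 M^R/M, 1 M/m
Phenotype counts: 3 restricted, 1 mallard
mallard: 1 out of 4 → fraction 1/4
Expected count = 1/4 × 72 = 18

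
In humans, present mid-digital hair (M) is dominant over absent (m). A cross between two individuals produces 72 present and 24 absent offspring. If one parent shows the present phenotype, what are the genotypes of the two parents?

Observed offspring: 72 present, 24 absent
The observed ratio simplifies to 3:1. Absent (mm) offspring appear, so each parent must contribute one m allele. The parent stated to show present carries M, so it is Mm. The other parent is then either Mm or mm: Mm × mm would give a 1:1 split, whereas Mm × Mm gives 3:1 — matching the data. So both parents are heterozygous (Mm × Mm).
Parent genotypes: Mm × Mm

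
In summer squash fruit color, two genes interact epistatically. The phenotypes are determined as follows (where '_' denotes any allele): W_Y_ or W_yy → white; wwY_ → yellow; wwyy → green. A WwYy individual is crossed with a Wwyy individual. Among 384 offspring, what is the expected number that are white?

Cross: WwYy × Wwyy — consider each gene separately:
W gene: Ww × Ww → 1 WW, 2 Ww, 1 ww → 3 W_ : 1 ww (out of 4)
Y gene: Yy × yy → 2 Yy, 2 yy → 2 Y_ : 2 yy (out of 4)
Genotype classes (out of 4 × 4 = 16): W_Y_ = 3×2 = 6; W_yy = 3×2 = 6; wwY_ = 1×2 = 2; wwyy = 1×2 = 2
Apply the phenotype rules: W_Y_ (6) + W_yy (6) → white; wwY_ (2) → yellow; wwyy (2) → green
Phenotype counts (out of 16): 12 white, 2 yellow, 2 green
white: 12 out of 16 → fraction 3/4
Expected count = 3/4 × 384 = 288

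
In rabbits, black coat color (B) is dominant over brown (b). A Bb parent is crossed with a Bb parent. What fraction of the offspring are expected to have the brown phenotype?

Punnett square for Bb × Bb:
Offspring genotypes: 1 BB, 2 Bb, 1 bb
Total offspring: 4
Count with target: 1
Probability: 1/4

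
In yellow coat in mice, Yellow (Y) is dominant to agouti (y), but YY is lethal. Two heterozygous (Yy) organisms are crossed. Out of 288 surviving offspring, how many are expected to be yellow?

Cross: Yy × Yy
Punnett square offspring (before lethality): 1 YY, 2 Yy, 1 yy
The YY genotype is lethal (embryos die); surviving offspring: 2 Yy, 1 yy
yellow: 2 out of 3 → fraction 2/3
Expected count = 2/3 × 288 = 192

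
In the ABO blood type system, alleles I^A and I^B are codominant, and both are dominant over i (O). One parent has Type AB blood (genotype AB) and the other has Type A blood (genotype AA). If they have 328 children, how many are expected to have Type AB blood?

Cross: AB × AA
Possible offspring genotypes: 2 AA, 2 AB
Blood type counts: 2 Type A, 2 Type AB
Probability of Type AB: 2/4 = 1/2
Expected count = 1/2 × 328 = 164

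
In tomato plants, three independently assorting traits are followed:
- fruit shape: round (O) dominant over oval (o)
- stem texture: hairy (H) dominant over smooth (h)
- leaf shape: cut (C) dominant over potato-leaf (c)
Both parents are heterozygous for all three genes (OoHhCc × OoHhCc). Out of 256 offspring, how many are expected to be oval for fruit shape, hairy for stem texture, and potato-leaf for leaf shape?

Trihybrid cross: OoHhCc × OoHhCc
Each trait segregates independently with a 3:1 phenotypic ratio, so each gene contributes 3/4 (dominant) or 1/4 (recessive).
Target: oval (fruit shape), hairy (stem texture), potato-leaf (leaf shape)
Probability = product of independent per-trait probabilities
= 1/4 × 3/4 × 1/4 = 3/64
Expected count = 3/64 × 256 = 12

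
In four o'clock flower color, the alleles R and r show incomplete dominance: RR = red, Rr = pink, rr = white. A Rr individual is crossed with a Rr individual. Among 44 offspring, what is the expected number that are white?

Punnett square for Rr × Rr:
Offspring genotypes: 1 RR, 2 Rr, 1 rr
Phenotype counts: 1 red, 2 pink, 1 white
white: 1 out of 4 → fraction 1/4
Expected count = 1/4 × 44 = 11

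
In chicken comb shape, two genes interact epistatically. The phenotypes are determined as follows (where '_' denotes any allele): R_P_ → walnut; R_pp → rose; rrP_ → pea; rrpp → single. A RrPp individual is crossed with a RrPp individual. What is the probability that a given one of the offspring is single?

Cross: RrPp × RrPp — consider each gene separately:
R gene: Rr × Rr → 1 RR, 2 Rr, 1 rr → 3 R_ : 1 rr (out of 4)
P gene: Pp × Pp → 1 PP, 2 Pp, 1 pp → 3 P_ : 1 pp (out of 4)
Genotype classes (out of 4 × 4 = 16): R_P_ = 3×3 = 9; R_pp = 3×1 = 3; rrP_ = 1×3 = 3; rrpp = 1×1 = 1
Apply the phenotype rules: R_P_ (9) → walnut; R_pp (3) → rose; rrP_ (3) → pea; rrpp (1) → single
Phenotype counts (out of 16): 9 walnut, 3 rose, 3 pea, 1 single
single: 1 out of 16
Probability: 1/16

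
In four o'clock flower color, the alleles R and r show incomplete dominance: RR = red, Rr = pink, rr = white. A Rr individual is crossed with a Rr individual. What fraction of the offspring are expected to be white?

Punnett square for Rr × Rr:
Offspring genotypes: 1 RR, 2 Rr, 1 rr
Phenotype counts: 1 red, 2 pink, 1 white
white: 1 out of 4
Probability: 1/4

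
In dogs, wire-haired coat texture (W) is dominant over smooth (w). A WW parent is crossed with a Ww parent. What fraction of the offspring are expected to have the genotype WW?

Punnett square for WW × Ww:
Offspring genotypes: 2 WW, 2 Ww
Total offspring: 4
Count with target: 2
Probability: 2/4 = 1/2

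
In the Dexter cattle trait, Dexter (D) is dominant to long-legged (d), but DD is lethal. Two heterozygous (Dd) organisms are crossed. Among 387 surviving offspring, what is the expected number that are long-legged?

Cross: Dd × Dd
Punnett square offspring (before lethality): 1 DD, 2 Dd, 1 dd
The DD genotype is lethal (embryos die); surviving offspring: 2 Dd, 1 dd
long-legged: 1 out of 3 → fraction 1/3
Expected count = 1/3 × 387 = 129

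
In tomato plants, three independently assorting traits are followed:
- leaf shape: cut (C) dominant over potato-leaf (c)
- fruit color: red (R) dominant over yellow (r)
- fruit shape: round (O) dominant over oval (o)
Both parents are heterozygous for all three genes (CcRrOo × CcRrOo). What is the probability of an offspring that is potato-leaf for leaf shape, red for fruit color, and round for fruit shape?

Trihybrid cross: CcRrOo × CcRrOo
Each trait segregates independently with a 3:1 phenotypic ratio, so each gene contributes 3/4 (dominant) or 1/4 (recessive).
Target: potato-leaf (leaf shape), red (fruit color), round (fruit shape)
Probability = product of independent per-trait probabilities
= 1/4 × 3/4 × 3/4 = 9/64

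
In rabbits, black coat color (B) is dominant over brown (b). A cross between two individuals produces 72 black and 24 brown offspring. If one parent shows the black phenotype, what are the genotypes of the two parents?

Observed offspring: 72 black, 24 brown
The observed ratio simplifies to 3:1. Brown (bb) offspring appear, so each parent must contribute one b allele. The parent stated to show black carries B, so it is Bb. The other parent is then either Bb or bb: Bb × bb would give a 1:1 split, whereas Bb × Bb gives 3:1 — matching the data. So both parents are heterozygous (Bb × Bb).
Parent genotypes: Bb × Bb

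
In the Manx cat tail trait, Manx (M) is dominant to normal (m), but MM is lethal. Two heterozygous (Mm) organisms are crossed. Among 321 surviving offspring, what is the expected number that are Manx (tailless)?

Cross: Mm × Mm
Punnett square offspring (before lethality): 1 MM, 2 Mm, 1 mm
The MM genotype is lethal (embryos die); surviving offspring: 2 Mm, 1 mm
Manx (tailless): 2 out of 3 → fraction 2/3
Expected count = 2/3 × 321 = 214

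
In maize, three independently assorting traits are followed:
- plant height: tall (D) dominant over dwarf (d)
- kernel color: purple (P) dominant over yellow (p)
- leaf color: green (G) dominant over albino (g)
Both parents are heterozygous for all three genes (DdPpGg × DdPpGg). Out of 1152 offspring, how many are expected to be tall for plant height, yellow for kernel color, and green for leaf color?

Trihybrid cross: DdPpGg × DdPpGg
Each trait segregates independently with a 3:1 phenotypic ratio, so each gene contributes 3/4 (dominant) or 1/4 (recessive).
Target: tall (plant height), yellow (kernel color), green (leaf color)
Probability = product of independent per-trait probabilities
= 3/4 × 1/4 × 3/4 = 9/64
Expected count = 9/64 × 1152 = 162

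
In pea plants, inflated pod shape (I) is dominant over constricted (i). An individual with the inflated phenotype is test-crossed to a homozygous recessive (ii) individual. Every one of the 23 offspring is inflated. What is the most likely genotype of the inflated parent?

Test cross: ? × ii
All offspring are inflated.
If the unknown parent were heterozygous (Ii), about half of 23 offspring would be constricted; none are. The unknown parent is most likely homozygous dominant (II).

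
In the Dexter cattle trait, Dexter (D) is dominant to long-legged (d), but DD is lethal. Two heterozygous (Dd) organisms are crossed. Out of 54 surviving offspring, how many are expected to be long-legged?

Cross: Dd × Dd
Punnett square offspring (before lethality): 1 DD, 2 Dd, 1 dd
The DD genotype is lethal (embryos die); surviving offspring: 2 Dd, 1 dd
long-legged: 1 out of 3 → fraction 1/3
Expected count = 1/3 × 54 = 18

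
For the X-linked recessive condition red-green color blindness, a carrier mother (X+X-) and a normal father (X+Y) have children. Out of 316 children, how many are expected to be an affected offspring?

Cross: X+X- × X+Y
Offspring: 1 X+X+, 1 X+Y, 1 X+X-, 1 X-Y
Probability of an affected offspring: 1/4
Expected count = 1/4 × 316 = 79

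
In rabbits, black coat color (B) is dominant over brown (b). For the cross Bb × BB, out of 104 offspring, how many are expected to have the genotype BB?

Punnett square for Bb × BB:
Offspring genotypes: 2 BB, 2 Bb
Total offspring: 4
Count with target: 2
Probability: 2/4 = 1/2
Expected count = 1/2 × 104 = 52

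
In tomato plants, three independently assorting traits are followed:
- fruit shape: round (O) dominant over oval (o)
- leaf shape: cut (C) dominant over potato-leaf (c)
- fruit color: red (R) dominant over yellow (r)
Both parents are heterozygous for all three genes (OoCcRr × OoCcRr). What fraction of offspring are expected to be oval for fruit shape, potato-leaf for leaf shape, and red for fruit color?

Trihybrid cross: OoCcRr × OoCcRr
Each trait segregates independently with a 3:1 phenotypic ratio, so each gene contributes 3/4 (dominant) or 1/4 (recessive).
Target: oval (fruit shape), potato-leaf (leaf shape), red (fruit color)
Probability = product of independent per-trait probabilities
= 1/4 × 1/4 × 3/4 = 3/64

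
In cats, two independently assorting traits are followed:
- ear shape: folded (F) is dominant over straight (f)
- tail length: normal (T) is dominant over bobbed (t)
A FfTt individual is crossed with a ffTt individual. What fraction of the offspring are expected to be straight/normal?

Dihybrid cross FfTt × ffTt — consider each gene separately:
ear shape: Ff × ff → 2 Ff, 2 ff → 2 F_ : 2 ff (out of 4)
tail length: Tt × Tt → 1 TT, 2 Tt, 1 tt → 3 T_ : 1 tt (out of 4)
Combine (counts out of 4 × 4 = 16): folded/normal (F_T_) = 2×3 = 6; folded/bobbed (F_tt) = 2×1 = 2; straight/normal (ffT_) = 2×3 = 6; straight/bobbed (fftt) = 2×1 = 2
Phenotype counts (out of 16): 6 folded/normal, 2 folded/bobbed, 6 straight/normal, 2 straight/bobbed
straight/normal: 6 out of 16
Probability: 6/16 = 3/8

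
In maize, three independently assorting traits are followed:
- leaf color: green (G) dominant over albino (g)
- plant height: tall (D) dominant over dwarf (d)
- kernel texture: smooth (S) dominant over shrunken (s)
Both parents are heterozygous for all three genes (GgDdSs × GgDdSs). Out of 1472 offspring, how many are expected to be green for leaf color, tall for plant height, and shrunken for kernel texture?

Trihybrid cross: GgDdSs × GgDdSs
Each trait segregates independently with a 3:1 phenotypic ratio, so each gene contributes 3/4 (dominant) or 1/4 (recessive).
Target: green (leaf color), tall (plant height), shrunken (kernel texture)
Probability = product of independent per-trait probabilities
= 3/4 × 3/4 × 1/4 = 9/64
Expected count = 9/64 × 1472 = 207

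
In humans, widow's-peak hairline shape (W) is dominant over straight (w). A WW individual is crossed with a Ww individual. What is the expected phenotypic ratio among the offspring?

Punnett square for WW × Ww:
Offspring genotypes: 2 WW, 2 Ww
widow's-peak: 4, straight: 0
Ratio: all widow's-peak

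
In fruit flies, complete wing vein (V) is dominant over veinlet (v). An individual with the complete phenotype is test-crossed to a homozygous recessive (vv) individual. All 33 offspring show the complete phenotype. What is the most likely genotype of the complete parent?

Test cross: ? × vv
All offspring are complete.
If the unknown parent were heterozygous (Vv), about half of 33 offspring would be veinlet; none are. The unknown parent is most likely homozygous dominant (VV).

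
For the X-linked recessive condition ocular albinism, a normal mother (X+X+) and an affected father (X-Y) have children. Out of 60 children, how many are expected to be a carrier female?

Cross: X+X+ × X-Y
Offspring: 2 X+X-, 2 X+Y
Probability of a carrier female: 2/4 = 1/2
Expected count = 1/2 × 60 = 30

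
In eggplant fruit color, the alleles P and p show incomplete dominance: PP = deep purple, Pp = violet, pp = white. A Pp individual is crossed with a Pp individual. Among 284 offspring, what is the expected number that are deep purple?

Punnett square for Pp × Pp:
Offspring genotypes: 1 PP, 2 Pp, 1 pp
Phenotype counts: 1 deep purple, 2 violet, 1 white
deep purple: 1 out of 4 → fraction 1/4
Expected count = 1/4 × 284 = 71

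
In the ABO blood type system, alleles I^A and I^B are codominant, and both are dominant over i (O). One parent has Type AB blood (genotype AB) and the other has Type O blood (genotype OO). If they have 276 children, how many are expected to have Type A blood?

Cross: AB × OO
Possible offspring genotypes: 2 AO, 2 BO
Blood type counts: 2 Type A, 2 Type B
Probability of Type A: 2/4 = 1/2
Expected count = 1/2 × 276 = 138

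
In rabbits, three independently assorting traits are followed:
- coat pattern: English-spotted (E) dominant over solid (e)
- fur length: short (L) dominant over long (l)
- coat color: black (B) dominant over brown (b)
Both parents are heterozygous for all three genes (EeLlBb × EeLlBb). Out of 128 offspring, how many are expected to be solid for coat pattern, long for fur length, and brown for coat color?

Trihybrid cross: EeLlBb × EeLlBb
Each trait segregates independently with a 3:1 phenotypic ratio, so each gene contributes 3/4 (dominant) or 1/4 (recessive).
Target: solid (coat pattern), long (fur length), brown (coat color)
Probability = product of independent per-trait probabilities
= 1/4 × 1/4 × 1/4 = 1/64
Expected count = 1/64 × 128 = 2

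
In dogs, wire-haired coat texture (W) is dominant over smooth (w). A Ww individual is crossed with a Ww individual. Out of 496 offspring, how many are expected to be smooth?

Punnett square for Ww × Ww:
Offspring genotypes: 1 WW, 2 Ww, 1 ww
wire-haired: 3, smooth: 1
smooth: 1 out of 4 → fraction 1/4
Expected count = 1/4 × 496 = 124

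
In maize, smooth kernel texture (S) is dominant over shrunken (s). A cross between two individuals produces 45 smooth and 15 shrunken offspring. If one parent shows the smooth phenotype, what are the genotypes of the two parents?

Observed offspring: 45 smooth, 15 shrunken
The observed ratio simplifies to 3:1. Shrunken (ss) offspring appear, so each parent must contribute one s allele. The parent stated to show smooth carries S, so it is Ss. The other parent is then either Ss or ss: Ss × ss would give a 1:1 split, whereas Ss × Ss gives 3:1 — matching the data. So both parents are heterozygous (Ss × Ss).
Parent genotypes: Ss × Ss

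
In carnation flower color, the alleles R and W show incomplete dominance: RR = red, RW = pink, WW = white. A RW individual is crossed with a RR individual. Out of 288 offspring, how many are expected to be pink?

Punnett square for RW × RR:
Offspring genotypes: 2 RR, 2 RW
Phenotype counts: 2 red, 2 pink
pink: 2 out of 4 → fraction 1/2
Expected count = 1/2 × 288 = 144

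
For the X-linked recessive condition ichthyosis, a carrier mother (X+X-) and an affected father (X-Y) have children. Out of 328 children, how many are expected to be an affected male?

Cross: X+X- × X-Y
Offspring: 1 X+X-, 1 X+Y, 1 X-X-, 1 X-Y
Probability of an affected male: 1/4
Expected count = 1/4 × 328 = 82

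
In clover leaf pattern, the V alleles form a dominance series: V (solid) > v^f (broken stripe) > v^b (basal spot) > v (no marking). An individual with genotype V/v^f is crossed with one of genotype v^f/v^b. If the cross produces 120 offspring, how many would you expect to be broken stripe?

Cross: V/v^f × v^f/v^b
Allele dominance: V > v^f > v^b > v
Offspring genotypes: 1 V/v^f, 1 V/v^b, 1 v^f/v^f, 1 v^f/v^b
Phenotype counts: 2 solid, 2 broken stripe
broken stripe: 2 out of 4 → fraction 1/2
Expected count = 1/2 × 120 = 60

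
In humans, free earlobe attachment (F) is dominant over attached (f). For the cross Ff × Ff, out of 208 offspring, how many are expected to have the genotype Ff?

Punnett square for Ff × Ff:
Offspring genotypes: 1 FF, 2 Ff, 1 ff
Total offspring: 4
Count with target: 2
Probability: 2/4 = 1/2
Expected count = 1/2 × 208 = 104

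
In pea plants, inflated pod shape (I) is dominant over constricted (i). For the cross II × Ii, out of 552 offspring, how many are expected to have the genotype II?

Punnett square for II × Ii:
Offspring genotypes: 2 II, 2 Ii
Total offspring: 4
Count with target: 2
Probability: 2/4 = 1/2
Expected count = 1/2 × 552 = 276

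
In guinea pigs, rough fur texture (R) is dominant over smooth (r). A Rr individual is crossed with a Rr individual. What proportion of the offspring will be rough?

Punnett square for Rr × Rr:
Offspring genotypes: 1 RR, 2 Rr, 1 rr
rough: 3, smooth: 1
rough: 3 out of 4
Probability: 3/4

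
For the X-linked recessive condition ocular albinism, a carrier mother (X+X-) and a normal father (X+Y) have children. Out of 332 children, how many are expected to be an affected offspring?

Cross: X+X- × X+Y
Offspring: 1 X+X+, 1 X+Y, 1 X+X-, 1 X-Y
Probability of an affected offspring: 1/4
Expected count = 1/4 × 332 = 83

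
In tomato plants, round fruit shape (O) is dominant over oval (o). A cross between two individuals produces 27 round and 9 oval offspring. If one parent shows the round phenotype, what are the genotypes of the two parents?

Observed offspring: 27 round, 9 oval
The observed ratio simplifies to 3:1. Oval (oo) offspring appear, so each parent must contribute one o allele. The parent stated to show round carries O, so it is Oo. The other parent is then either Oo or oo: Oo × oo would give a 1:1 split, whereas Oo × Oo gives 3:1 — matching the data. So both parents are heterozygous (Oo × Oo).
Parent genotypes: Oo × Oo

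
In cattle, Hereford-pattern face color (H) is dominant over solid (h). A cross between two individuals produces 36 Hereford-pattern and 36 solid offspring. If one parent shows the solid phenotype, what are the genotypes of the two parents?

Observed offspring: 36 Hereford-pattern, 36 solid
The observed ratio simplifies to 1:1. One parent shows solid, so its genotype must be hh. A 1:1 offspring split requires the other parent to be heterozygous (Hh).
Parent genotypes: hh × Hh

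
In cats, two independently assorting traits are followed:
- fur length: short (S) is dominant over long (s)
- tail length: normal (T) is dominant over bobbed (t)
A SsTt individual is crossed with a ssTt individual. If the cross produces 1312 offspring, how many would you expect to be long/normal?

Dihybrid cross SsTt × ssTt — consider each gene separately:
fur length: Ss × ss → 2 Ss, 2 ss → 2 S_ : 2 ss (out of 4)
tail length: Tt × Tt → 1 TT, 2 Tt, 1 tt → 3 T_ : 1 tt (out of 4)
Combine (counts out of 4 × 4 = 16): short/normal (S_T_) = 2×3 = 6; short/bobbed (S_tt) = 2×1 = 2; long/normal (ssT_) = 2×3 = 6; long/bobbed (sstt) = 2×1 = 2
Phenotype counts (out of 16): 6 short/normal, 2 short/bobbed, 6 long/normal, 2 long/bobbed
long/normal: 6 out of 16 → fraction 3/8
Expected count = 3/8 × 1312 = 492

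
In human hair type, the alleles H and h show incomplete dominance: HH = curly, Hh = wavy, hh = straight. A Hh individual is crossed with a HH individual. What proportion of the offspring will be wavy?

Punnett square for Hh × HH:
Offspring genotypes: 2 HH, 2 Hh
Phenotype counts: 2 curly, 2 wavy
wavy: 2 out of 4
Probability: 2/4 = 1/2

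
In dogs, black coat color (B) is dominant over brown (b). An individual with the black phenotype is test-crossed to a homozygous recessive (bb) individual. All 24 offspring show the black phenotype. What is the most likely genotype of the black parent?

Test cross: ? × bb
All offspring are black.
If the unknown parent were heterozygous (Bb), about half of 24 offspring would be brown; none are. The unknown parent is most likely homozygous dominant (BB).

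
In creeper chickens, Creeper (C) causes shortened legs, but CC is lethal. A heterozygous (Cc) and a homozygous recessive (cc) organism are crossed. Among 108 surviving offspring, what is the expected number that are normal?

Cross: Cc × cc
Punnett square offspring (before lethality): 2 Cc, 2 cc
No CC offspring are produced in this cross.
normal: 2 out of 4 → fraction 1/2
Expected count = 1/2 × 108 = 54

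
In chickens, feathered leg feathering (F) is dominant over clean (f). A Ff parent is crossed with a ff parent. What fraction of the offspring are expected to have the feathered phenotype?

Punnett square for Ff × ff:
Offspring genotypes: 2 Ff, 2 ff
Total offspring: 4
Count with target: 2
Probability: 2/4 = 1/2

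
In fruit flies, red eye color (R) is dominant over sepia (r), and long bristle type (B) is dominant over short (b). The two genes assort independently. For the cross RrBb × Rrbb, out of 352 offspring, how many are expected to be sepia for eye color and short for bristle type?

Dihybrid cross RrBb × Rrbb — consider each gene separately:
eye color: Rr × Rr → 1 RR, 2 Rr, 1 rr → 3 R_ : 1 rr (out of 4)
bristle type: Bb × bb → 2 Bb, 2 bb → 2 B_ : 2 bb (out of 4)
Looking for: sepia (rr) and short (bb)
P(sepia) = 1/4, P(short) = 2/4
P(both) = 1/4 × 2/4 = 2/16 = 1/8
Expected count = 1/8 × 352 = 44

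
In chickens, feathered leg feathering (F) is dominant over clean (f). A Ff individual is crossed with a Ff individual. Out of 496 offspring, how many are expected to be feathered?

Punnett square for Ff × Ff:
Offspring genotypes: 1 FF, 2 Ff, 1 ff
feathered: 3, clean: 1
feathered: 3 out of 4 → fraction 3/4
Expected count = 3/4 × 496 = 372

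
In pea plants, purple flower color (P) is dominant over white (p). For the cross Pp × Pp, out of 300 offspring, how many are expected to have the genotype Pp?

Punnett square for Pp × Pp:
Offspring genotypes: 1 PP, 2 Pp, 1 pp
Total offspring: 4
Count with target: 2
Probability: 2/4 = 1/2
Expected count = 1/2 × 300 = 150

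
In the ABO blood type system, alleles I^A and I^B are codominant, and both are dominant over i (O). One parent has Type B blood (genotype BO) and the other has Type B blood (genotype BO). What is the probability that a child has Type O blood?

Cross: BO × BO
Possible offspring genotypes: 1 BB, 2 BO, 1 OO
Blood type counts: 3 Type B, 1 Type O
Probability of Type O: 1/4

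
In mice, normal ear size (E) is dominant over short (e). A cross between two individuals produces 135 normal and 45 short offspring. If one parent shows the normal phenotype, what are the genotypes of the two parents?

Observed offspring: 135 normal, 45 short
The observed ratio simplifies to 3:1. Short (ee) offspring appear, so each parent must contribute one e allele. The parent stated to show normal carries E, so it is Ee. The other parent is then either Ee or ee: Ee × ee would give a 1:1 split, whereas Ee × Ee gives 3:1 — matching the data. So both parents are heterozygous (Ee × Ee).
Parent genotypes: Ee × Ee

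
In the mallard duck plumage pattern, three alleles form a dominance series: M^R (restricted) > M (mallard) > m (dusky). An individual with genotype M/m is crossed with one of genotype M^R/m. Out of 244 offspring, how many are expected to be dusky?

Cross: M/m × M^R/m
Allele dominance: M^R > M > m
Offspring genotypes: 1 M^R/M, 1 M/m, 1 M^R/m, 1 m/m
Phenotype counts: 2 restricted, 1 mallard, 1 dusky
dusky: 1 out of 4 → fraction 1/4
Expected count = 1/4 × 244 = 61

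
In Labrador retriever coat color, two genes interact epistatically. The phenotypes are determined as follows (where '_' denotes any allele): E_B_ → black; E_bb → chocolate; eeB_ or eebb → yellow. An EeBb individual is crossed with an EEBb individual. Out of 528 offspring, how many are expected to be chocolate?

Cross: EeBb × EEBb — consider each gene separately:
E gene: Ee × EE → 2 EE, 2 Ee → 4 E_ (out of 4)
B gene: Bb × Bb → 1 BB, 2 Bb, 1 bb → 3 B_ : 1 bb (out of 4)
Genotype classes (out of 4 × 4 = 16): E_B_ = 4×3 = 12; E_bb = 4×1 = 4
Apply the phenotype rules: E_B_ (12) → black; E_bb (4) → chocolate
Phenotype counts (out of 16): 12 black, 4 chocolate
chocolate: 4 out of 16 → fraction 1/4
Expected count = 1/4 × 528 = 132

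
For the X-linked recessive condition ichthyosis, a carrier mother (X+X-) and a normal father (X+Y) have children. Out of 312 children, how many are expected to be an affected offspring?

Cross: X+X- × X+Y
Offspring: 1 X+X+, 1 X+Y, 1 X+X-, 1 X-Y
Probability of an affected offspring: 1/4
Expected count = 1/4 × 312 = 78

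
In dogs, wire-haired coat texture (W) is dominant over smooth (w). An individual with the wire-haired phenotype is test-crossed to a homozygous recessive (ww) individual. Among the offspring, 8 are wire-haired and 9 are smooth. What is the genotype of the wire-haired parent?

Test cross: ? × ww
Offspring: 8 wire-haired, 9 smooth — approximately 1:1.
A 1:1 ratio in a test cross indicates the unknown parent is heterozygous (Ww).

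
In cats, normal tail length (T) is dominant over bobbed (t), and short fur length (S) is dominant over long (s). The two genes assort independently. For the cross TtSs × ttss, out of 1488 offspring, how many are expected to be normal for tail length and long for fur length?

Dihybrid cross TtSs × ttss — consider each gene separately:
tail length: Tt × tt → 2 Tt, 2 tt → 2 T_ : 2 tt (out of 4)
fur length: Ss × ss → 2 Ss, 2 ss → 2 S_ : 2 ss (out of 4)
Looking for: normal (T_) and long (ss)
P(normal) = 2/4, P(long) = 2/4
P(both) = 2/4 × 2/4 = 4/16 = 1/4
Expected count = 1/4 × 1488 = 372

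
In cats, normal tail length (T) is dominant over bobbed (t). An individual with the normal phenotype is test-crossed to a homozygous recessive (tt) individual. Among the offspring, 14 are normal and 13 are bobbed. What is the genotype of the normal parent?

Test cross: ? × tt
Offspring: 14 normal, 13 bobbed — approximately 1:1.
A 1:1 ratio in a test cross indicates the unknown parent is heterozygous (Tt).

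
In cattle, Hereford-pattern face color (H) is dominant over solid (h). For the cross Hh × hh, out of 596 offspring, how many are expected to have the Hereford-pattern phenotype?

Punnett square for Hh × hh:
Offspring genotypes: 2 Hh, 2 hh
Total offspring: 4
Count with target: 2
Probability: 2/4 = 1/2
Expected count = 1/2 × 596 = 298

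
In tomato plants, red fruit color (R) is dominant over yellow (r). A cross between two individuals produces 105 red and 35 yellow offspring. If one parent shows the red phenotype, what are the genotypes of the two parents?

Observed offspring: 105 red, 35 yellow
The observed ratio simplifies to 3:1. Yellow (rr) offspring appear, so each parent must contribute one r allele. The parent stated to show red carries R, so it is Rr. The other parent is then either Rr or rr: Rr × rr would give a 1:1 split, whereas Rr × Rr gives 3:1 — matching the data. So both parents are heterozygous (Rr × Rr).
Parent genotypes: Rr × Rr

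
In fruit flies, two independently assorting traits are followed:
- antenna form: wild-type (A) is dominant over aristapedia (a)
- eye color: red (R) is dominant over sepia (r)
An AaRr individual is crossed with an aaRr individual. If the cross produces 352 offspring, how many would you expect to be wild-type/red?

Dihybrid cross AaRr × aaRr — consider each gene separately:
antenna form: Aa × aa → 2 Aa, 2 aa → 2 A_ : 2 aa (out of 4)
eye color: Rr × Rr → 1 RR, 2 Rr, 1 rr → 3 R_ : 1 rr (out of 4)
Combine (counts out of 4 × 4 = 16): wild-type/red (A_R_) = 2×3 = 6; wild-type/sepia (A_rr) = 2×1 = 2; aristapedia/red (aaR_) = 2×3 = 6; aristapedia/sepia (aarr) = 2×1 = 2
Phenotype counts (out of 16): 6 wild-type/red, 2 wild-type/sepia, 6 aristapedia/red, 2 aristapedia/sepia
wild-type/red: 6 out of 16 → fraction 3/8
Expected count = 3/8 × 352 = 132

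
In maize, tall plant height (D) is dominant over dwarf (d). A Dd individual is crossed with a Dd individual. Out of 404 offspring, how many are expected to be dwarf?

Punnett square for Dd × Dd:
Offspring genotypes: 1 DD, 2 Dd, 1 dd
tall: 3, dwarf: 1
dwarf: 1 out of 4 → fraction 1/4
Expected count = 1/4 × 404 = 101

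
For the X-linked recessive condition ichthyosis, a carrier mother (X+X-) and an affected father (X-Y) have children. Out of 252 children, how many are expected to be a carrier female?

Cross: X+X- × X-Y
Offspring: 1 X+X-, 1 X+Y, 1 X-X-, 1 X-Y
Probability of a carrier female: 1/4
Expected count = 1/4 × 252 = 63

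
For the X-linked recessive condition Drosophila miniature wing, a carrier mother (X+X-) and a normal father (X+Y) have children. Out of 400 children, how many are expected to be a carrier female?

Cross: X+X- × X+Y
Offspring: 1 X+X+, 1 X+Y, 1 X+X-, 1 X-Y
Probability of a carrier female: 1/4
Expected count = 1/4 × 400 = 100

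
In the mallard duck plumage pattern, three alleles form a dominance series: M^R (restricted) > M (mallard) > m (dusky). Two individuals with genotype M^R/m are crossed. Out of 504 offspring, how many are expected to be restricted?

Cross: M^R/m × M^R/m
Allele dominance: M^R > M > m
Offspring genotypes: 1 M^R/M^R, 2 M^R/m, 1 m/m
Phenotype counts: 3 restricted, 1 dusky
restricted: 3 out of 4 → fraction 3/4
Expected count = 3/4 × 504 = 378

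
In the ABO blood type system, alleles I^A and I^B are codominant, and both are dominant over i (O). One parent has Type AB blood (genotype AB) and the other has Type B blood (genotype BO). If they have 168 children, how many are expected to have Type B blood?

Cross: AB × BO
Possible offspring genotypes: 1 AB, 1 AO, 1 BB, 1 BO
Blood type counts: 1 Type AB, 1 Type A, 2 Type B
Probability of Type B: 2/4 = 1/2
Expected count = 1/2 × 168 = 84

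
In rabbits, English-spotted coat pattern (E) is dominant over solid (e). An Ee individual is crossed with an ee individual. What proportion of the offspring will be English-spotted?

Punnett square for Ee × ee:
Offspring genotypes: 2 Ee, 2 ee
English-spotted: 2, solid: 2
English-spotted: 2 out of 4
Probability: 2/4 = 1/2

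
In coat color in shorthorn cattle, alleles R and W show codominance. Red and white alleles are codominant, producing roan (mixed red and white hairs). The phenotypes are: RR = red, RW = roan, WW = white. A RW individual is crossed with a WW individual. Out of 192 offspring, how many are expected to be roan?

Punnett square for RW × WW:
Offspring genotypes: 2 RW, 2 WW
Phenotype counts: 2 roan, 2 white
roan: 2 out of 4 → fraction 1/2
Expected count = 1/2 × 192 = 96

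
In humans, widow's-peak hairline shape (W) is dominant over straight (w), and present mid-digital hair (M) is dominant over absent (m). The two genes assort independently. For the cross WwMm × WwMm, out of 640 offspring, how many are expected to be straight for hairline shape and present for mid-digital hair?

Dihybrid cross WwMm × WwMm — consider each gene separately:
hairline shape: Ww × Ww → 1 WW, 2 Ww, 1 ww → 3 W_ : 1 ww (out of 4)
mid-digital hair: Mm × Mm → 1 MM, 2 Mm, 1 mm → 3 M_ : 1 mm (out of 4)
Looking for: straight (ww) and present (M_)
P(straight) = 1/4, P(present) = 3/4
P(both) = 1/4 × 3/4 = 3/16
Expected count = 3/16 × 640 = 120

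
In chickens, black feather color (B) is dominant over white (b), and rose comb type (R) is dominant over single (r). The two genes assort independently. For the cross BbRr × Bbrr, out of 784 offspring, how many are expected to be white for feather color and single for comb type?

Dihybrid cross BbRr × Bbrr — consider each gene separately:
feather color: Bb × Bb → 1 BB, 2 Bb, 1 bb → 3 B_ : 1 bb (out of 4)
comb type: Rr × rr → 2 Rr, 2 rr → 2 R_ : 2 rr (out of 4)
Looking for: white (bb) and single (rr)
P(white) = 1/4, P(single) = 2/4
P(both) = 1/4 × 2/4 = 2/16 = 1/8
Expected count = 1/8 × 784 = 98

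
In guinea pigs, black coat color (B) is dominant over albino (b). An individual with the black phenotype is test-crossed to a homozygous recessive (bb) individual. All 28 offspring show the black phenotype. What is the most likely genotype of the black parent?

Test cross: ? × bb
All offspring are black.
If the unknown parent were heterozygous (Bb), about half of 28 offspring would be albino; none are. The unknown parent is most likely homozygous dominant (BB).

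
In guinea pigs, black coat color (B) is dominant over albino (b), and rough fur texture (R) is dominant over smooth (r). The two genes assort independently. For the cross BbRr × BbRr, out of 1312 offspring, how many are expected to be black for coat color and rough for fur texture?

Dihybrid cross BbRr × BbRr — consider each gene separately:
coat color: Bb × Bb → 1 BB, 2 Bb, 1 bb → 3 B_ : 1 bb (out of 4)
fur texture: Rr × Rr → 1 RR, 2 Rr, 1 rr → 3 R_ : 1 rr (out of 4)
Looking for: black (B_) and rough (R_)
P(black) = 3/4, P(rough) = 3/4
P(both) = 3/4 × 3/4 = 9/16
Expected count = 9/16 × 1312 = 738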